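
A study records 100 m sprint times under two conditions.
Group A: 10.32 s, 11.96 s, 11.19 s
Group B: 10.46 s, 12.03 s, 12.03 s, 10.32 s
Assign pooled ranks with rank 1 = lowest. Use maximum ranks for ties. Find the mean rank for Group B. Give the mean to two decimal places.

4.75

Sorted (ascending): 10.32, 10.32, 10.46, 11.19, 11.96, 12.03, 12.03
The 2 values of 10.32 occupy positions 1–2 → each gets rank 2.
The 2 values of 12.03 occupy positions 6–7 → each gets rank 7.
Group B values → pooled ranks: 10.46→3, 12.03→7, 12.03→7, 10.32→2
Mean rank = (3 + 7 + 7 + 2) / 4 = 4.75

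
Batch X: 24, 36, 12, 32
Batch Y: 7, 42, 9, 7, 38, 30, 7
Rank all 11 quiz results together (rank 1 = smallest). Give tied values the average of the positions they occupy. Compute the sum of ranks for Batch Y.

38

Sorted (ascending): 7, 7, 7, 9, 12, 24, 30, 32, 36, 38, 42
The 3 values of 7 occupy positions 1–3 → average rank 2.
Batch Y values → pooled ranks: 7→2, 42→11, 9→4, 7→2, 38→10, 30→7, 7→2
Rank sum = 2 + 11 + 4 + 2 + 10 + 7 + 2 = 38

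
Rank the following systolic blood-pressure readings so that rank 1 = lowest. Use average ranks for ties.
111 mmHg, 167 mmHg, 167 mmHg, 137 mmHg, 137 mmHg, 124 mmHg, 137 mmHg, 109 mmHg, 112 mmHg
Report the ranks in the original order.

Sorted (ascending): 109, 111, 112, 124, 137, 137, 137, 167, 167
The 3 values of 137 occupy positions 5–7 → average rank 6.
The 2 values of 167 occupy positions 8–9 → average rank (8+9)/2 = 8.5.

2, 8.5, 8.5, 6, 6, 4, 6, 1, 3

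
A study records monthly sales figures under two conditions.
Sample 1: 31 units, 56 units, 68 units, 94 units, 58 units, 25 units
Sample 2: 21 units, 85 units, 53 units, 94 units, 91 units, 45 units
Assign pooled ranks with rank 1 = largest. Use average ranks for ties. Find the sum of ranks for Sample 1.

40.5

Sorted (descending): 94, 94, 91, 85, 68, 58, 56, 53, 45, 31, 25, 21
The 2 values of 94 occupy positions 1–2 → average rank (1+2)/2 = 1.5.
Sample 1 values → pooled ranks: 31→10, 56→7, 68→5, 94→1.5, 58→6, 25→11
Rank sum = 10 + 7 + 5 + 1.5 + 6 + 11 = 40.5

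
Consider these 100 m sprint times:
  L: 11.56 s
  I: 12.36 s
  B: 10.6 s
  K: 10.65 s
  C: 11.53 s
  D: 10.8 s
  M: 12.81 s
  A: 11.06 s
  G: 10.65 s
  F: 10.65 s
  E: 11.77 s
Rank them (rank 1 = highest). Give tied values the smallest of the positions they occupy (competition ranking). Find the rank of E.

3

Sorted (descending): 12.81, 12.36, 11.77, 11.56, 11.53, 11.06, 10.8, 10.65, 10.65, 10.65, 10.6
The 3 values of 10.65 occupy positions 8–10 → each gets rank 8.
E has value 11.77 s → rank 3.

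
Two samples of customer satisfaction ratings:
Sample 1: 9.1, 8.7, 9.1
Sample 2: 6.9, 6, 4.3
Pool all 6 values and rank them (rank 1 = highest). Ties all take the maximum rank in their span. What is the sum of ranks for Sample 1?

7

Sorted (descending): 9.1, 9.1, 8.7, 6.9, 6, 4.3
The 2 values of 9.1 occupy positions 1–2 → each gets rank 2.
Sample 1 values → pooled ranks: 9.1→2, 8.7→3, 9.1→2
Rank sum = 2 + 3 + 2 = 7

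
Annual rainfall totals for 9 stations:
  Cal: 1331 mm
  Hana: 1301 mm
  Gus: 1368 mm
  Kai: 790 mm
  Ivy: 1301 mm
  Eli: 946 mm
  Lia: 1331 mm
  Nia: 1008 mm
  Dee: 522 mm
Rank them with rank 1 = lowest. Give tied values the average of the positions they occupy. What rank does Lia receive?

7.5

Sorted (ascending): 522, 790, 946, 1008, 1301, 1301, 1331, 1331, 1368
The 2 values of 1301 occupy positions 5–6 → average rank (5+6)/2 = 5.5.
The 2 values of 1331 occupy positions 7–8 → average rank (7+8)/2 = 7.5.
Lia has value 1331 mm → rank 7.5.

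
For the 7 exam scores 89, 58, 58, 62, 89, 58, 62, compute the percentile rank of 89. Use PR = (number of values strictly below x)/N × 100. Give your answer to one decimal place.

71.4

N = 7.
Strictly below 89: 5. Equal to 89: 2.
PR = 5/7 × 100 = 71.4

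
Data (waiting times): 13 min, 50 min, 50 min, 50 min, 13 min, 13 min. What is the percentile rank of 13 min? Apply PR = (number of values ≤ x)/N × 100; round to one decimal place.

50.0

N = 6.
Strictly below 13: 0. Equal to 13: 3.
PR = 3/6 × 100 = 50.0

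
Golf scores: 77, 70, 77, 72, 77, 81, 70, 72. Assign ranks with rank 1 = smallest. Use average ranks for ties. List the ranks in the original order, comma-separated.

Sorted (ascending): 70, 70, 72, 72, 77, 77, 77, 81
The 2 values of 70 occupy positions 1–2 → average rank (1+2)/2 = 1.5.
The 2 values of 72 occupy positions 3–4 → average rank (3+4)/2 = 3.5.
The 3 values of 77 occupy positions 5–7 → average rank 6.

6, 1.5, 6, 3.5, 6, 8, 1.5, 3.5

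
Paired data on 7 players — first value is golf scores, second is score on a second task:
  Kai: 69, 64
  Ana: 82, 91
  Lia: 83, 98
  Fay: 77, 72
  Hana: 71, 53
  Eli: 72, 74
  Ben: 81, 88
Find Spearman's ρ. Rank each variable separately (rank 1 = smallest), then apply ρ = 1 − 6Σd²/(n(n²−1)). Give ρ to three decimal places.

0.929

Ranks of variable 1: 1, 6, 7, 4, 2, 3, 5
Ranks of variable 2: 2, 6, 7, 3, 1, 4, 5
d = r₁ − r₂: -1, 0, 0, 1, 1, -1, 0
d²: 1, 0, 0, 1, 1, 1, 0; Σd² = 4
ρ = 1 − 6·4/(7·48) = 1 − 24/336 = 0.929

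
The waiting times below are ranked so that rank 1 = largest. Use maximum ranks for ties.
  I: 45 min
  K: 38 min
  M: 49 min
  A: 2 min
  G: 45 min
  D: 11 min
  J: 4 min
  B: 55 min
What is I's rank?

4

Sorted (descending): 55, 49, 45, 45, 38, 11, 4, 2
The 2 values of 45 occupy positions 3–4 → each gets rank 4.
I has value 45 min → rank 4.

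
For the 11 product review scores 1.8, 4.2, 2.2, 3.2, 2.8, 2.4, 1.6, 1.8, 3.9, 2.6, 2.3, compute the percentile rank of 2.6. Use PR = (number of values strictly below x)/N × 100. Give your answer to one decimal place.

54.5

N = 11.
Strictly below 2.6: 6. Equal to 2.6: 1.
PR = 6/11 × 100 = 54.5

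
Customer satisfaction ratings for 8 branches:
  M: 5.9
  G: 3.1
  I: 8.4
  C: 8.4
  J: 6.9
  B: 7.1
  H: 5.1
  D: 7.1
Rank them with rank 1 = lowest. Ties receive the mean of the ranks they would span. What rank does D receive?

Sorted (ascending): 3.1, 5.1, 5.9, 6.9, 7.1, 7.1, 8.4, 8.4
The 2 values of 7.1 occupy positions 5–6 → average rank (5+6)/2 = 5.5.
The 2 values of 8.4 occupy positions 7–8 → average rank (7+8)/2 = 7.5.
D has value 7.1 → rank 5.5.

5.5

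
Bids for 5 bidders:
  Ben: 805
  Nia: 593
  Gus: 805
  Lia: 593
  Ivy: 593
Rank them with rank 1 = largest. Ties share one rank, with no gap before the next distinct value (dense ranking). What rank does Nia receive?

2

Sorted (descending): 805, 805, 593, 593, 593
The 2 values of 805 share dense rank 1.
The 3 values of 593 share dense rank 2.
Nia has value 593 → rank 2.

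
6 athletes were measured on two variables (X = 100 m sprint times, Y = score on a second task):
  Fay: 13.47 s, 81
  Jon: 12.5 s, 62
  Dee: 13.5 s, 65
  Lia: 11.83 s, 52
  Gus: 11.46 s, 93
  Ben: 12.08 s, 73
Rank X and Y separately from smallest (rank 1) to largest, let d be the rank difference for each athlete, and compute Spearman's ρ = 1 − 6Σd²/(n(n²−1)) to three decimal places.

Ranks of variable 1: 5, 4, 6, 2, 1, 3
Ranks of variable 2: 5, 2, 3, 1, 6, 4
d = r₁ − r₂: 0, 2, 3, 1, -5, -1
d²: 0, 4, 9, 1, 25, 1; Σd² = 40
ρ = 1 − 6·40/(6·35) = 1 − 240/210 = -0.143

-0.143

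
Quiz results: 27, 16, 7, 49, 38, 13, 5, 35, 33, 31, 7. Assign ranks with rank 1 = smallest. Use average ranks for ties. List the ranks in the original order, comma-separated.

6, 5, 2.5, 11, 10, 4, 1, 9, 8, 7, 2.5

Sorted (ascending): 5, 7, 7, 13, 16, 27, 31, 33, 35, 38, 49
The 2 values of 7 occupy positions 2–3 → average rank (2+3)/2 = 2.5.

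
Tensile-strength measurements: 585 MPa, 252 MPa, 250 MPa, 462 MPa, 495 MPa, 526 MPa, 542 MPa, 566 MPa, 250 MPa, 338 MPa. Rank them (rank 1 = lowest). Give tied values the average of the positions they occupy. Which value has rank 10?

Sorted (ascending): 250, 250, 252, 338, 462, 495, 526, 542, 566, 585
The 2 values of 250 occupy positions 1–2 → average rank (1+2)/2 = 1.5.
Rank 10 → value 585.

585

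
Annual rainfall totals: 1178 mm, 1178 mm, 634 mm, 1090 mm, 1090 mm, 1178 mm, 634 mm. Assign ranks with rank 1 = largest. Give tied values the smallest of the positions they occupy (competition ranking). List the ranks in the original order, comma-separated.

1, 1, 6, 4, 4, 1, 6

Sorted (descending): 1178, 1178, 1178, 1090, 1090, 634, 634
The 3 values of 1178 occupy positions 1–3 → each gets rank 1.
The 2 values of 1090 occupy positions 4–5 → each gets rank 4.
The 2 values of 634 occupy positions 6–7 → each gets rank 6.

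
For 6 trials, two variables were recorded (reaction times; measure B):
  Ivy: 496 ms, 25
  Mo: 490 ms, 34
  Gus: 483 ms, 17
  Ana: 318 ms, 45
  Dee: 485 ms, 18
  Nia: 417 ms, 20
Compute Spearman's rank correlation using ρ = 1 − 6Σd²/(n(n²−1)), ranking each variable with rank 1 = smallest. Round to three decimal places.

-0.086

Ranks of variable 1: 6, 5, 3, 1, 4, 2
Ranks of variable 2: 4, 5, 1, 6, 2, 3
d = r₁ − r₂: 2, 0, 2, -5, 2, -1
d²: 4, 0, 4, 25, 4, 1; Σd² = 38
ρ = 1 − 6·38/(6·35) = 1 − 228/210 = -0.086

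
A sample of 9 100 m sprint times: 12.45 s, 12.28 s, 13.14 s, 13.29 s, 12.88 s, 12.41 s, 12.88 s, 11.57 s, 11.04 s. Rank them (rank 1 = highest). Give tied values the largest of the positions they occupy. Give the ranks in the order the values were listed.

Sorted (descending): 13.29, 13.14, 12.88, 12.88, 12.45, 12.41, 12.28, 11.57, 11.04
The 2 values of 12.88 occupy positions 3–4 → each gets rank 4.

5, 7, 2, 1, 4, 6, 4, 8, 9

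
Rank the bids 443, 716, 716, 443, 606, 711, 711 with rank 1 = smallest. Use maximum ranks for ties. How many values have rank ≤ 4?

Sorted (ascending): 443, 443, 606, 711, 711, 716, 716
The 2 values of 443 occupy positions 1–2 → each gets rank 2.
The 2 values of 711 occupy positions 4–5 → each gets rank 5.
The 2 values of 716 occupy positions 6–7 → each gets rank 7.
Ranks ≤ 4: {2, 2, 3} → 3 values.

3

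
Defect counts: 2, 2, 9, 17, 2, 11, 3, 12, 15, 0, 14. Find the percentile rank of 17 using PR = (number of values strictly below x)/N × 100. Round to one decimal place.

N = 11.
Strictly below 17: 10. Equal to 17: 1.
PR = 10/11 × 100 = 90.9

90.9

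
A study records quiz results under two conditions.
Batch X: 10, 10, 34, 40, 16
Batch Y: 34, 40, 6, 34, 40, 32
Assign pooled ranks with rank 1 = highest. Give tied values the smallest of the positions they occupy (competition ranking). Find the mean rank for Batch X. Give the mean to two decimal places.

Sorted (descending): 40, 40, 40, 34, 34, 34, 32, 16, 10, 10, 6
The 3 values of 40 occupy positions 1–3 → each gets rank 1.
The 3 values of 34 occupy positions 4–6 → each gets rank 4.
The 2 values of 10 occupy positions 9–10 → each gets rank 9.
Batch X values → pooled ranks: 10→9, 10→9, 34→4, 40→1, 16→8
Mean rank = (9 + 9 + 4 + 1 + 8) / 5 = 6.20

6.20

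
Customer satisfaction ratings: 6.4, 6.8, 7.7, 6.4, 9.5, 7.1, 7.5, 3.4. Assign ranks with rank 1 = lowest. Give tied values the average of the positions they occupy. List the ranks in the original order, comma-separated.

Sorted (ascending): 3.4, 6.4, 6.4, 6.8, 7.1, 7.5, 7.7, 9.5
The 2 values of 6.4 occupy positions 2–3 → average rank (2+3)/2 = 2.5.

2.5, 4, 7, 2.5, 8, 5, 6, 1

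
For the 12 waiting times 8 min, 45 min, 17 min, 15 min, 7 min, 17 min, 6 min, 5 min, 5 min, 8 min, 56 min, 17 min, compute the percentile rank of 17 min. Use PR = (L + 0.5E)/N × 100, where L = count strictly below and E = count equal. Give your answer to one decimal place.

N = 12.
Strictly below 17: 7. Equal to 17: 3.
PR = (7 + 0.5·3)/12 × 100 = 70.8

70.8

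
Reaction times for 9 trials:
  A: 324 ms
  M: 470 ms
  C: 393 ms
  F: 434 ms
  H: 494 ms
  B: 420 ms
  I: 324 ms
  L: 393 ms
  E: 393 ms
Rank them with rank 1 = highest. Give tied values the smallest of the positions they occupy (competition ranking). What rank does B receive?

4

Sorted (descending): 494, 470, 434, 420, 393, 393, 393, 324, 324
The 3 values of 393 occupy positions 5–7 → each gets rank 5.
The 2 values of 324 occupy positions 8–9 → each gets rank 8.
B has value 420 ms → rank 4.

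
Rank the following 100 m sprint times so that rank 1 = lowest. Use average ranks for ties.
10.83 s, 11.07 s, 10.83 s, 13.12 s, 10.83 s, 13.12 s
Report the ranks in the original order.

2, 4, 2, 5.5, 2, 5.5

Sorted (ascending): 10.83, 10.83, 10.83, 11.07, 13.12, 13.12
The 3 values of 10.83 occupy positions 1–3 → average rank 2.
The 2 values of 13.12 occupy positions 5–6 → average rank (5+6)/2 = 5.5.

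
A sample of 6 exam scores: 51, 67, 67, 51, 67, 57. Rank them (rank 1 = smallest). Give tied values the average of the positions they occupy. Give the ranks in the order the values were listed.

Sorted (ascending): 51, 51, 57, 67, 67, 67
The 2 values of 51 occupy positions 1–2 → average rank (1+2)/2 = 1.5.
The 3 values of 67 occupy positions 4–6 → average rank 5.

1.5, 5, 5, 1.5, 5, 3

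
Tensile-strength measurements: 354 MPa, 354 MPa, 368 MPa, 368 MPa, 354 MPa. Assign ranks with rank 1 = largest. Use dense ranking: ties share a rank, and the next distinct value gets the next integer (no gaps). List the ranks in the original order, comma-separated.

2, 2, 1, 1, 2

Sorted (descending): 368, 368, 354, 354, 354
The 2 values of 368 share dense rank 1.
The 3 values of 354 share dense rank 2.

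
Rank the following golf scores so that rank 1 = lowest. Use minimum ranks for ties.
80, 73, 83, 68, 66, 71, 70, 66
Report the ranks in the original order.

Sorted (ascending): 66, 66, 68, 70, 71, 73, 80, 83
The 2 values of 66 occupy positions 1–2 → each gets rank 1.

7, 6, 8, 3, 1, 5, 4, 1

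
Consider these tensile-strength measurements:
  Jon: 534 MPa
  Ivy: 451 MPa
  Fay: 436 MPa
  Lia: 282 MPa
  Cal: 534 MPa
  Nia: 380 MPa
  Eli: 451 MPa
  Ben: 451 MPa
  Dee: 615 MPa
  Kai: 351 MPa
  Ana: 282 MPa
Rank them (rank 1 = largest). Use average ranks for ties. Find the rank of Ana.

Sorted (descending): 615, 534, 534, 451, 451, 451, 436, 380, 351, 282, 282
The 2 values of 534 occupy positions 2–3 → average rank (2+3)/2 = 2.5.
The 3 values of 451 occupy positions 4–6 → average rank 5.
The 2 values of 282 occupy positions 10–11 → average rank (10+11)/2 = 10.5.
Ana has value 282 MPa → rank 10.5.

10.5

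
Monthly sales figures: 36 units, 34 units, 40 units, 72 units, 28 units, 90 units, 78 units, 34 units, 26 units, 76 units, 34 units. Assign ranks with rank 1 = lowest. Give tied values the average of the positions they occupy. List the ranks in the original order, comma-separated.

6, 4, 7, 8, 2, 11, 10, 4, 1, 9, 4

Sorted (ascending): 26, 28, 34, 34, 34, 36, 40, 72, 76, 78, 90
The 3 values of 34 occupy positions 3–5 → average rank 4.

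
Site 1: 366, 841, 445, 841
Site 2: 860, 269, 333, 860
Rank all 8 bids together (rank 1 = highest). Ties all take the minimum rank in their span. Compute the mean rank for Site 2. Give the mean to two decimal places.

4.25

Sorted (descending): 860, 860, 841, 841, 445, 366, 333, 269
The 2 values of 860 occupy positions 1–2 → each gets rank 1.
The 2 values of 841 occupy positions 3–4 → each gets rank 3.
Site 2 values → pooled ranks: 860→1, 269→8, 333→7, 860→1
Mean rank = (1 + 8 + 7 + 1) / 4 = 4.25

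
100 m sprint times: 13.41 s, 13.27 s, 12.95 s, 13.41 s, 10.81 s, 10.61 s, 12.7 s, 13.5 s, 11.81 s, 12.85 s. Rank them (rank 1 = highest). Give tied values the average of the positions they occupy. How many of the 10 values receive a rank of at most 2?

1

Sorted (descending): 13.5, 13.41, 13.41, 13.27, 12.95, 12.85, 12.7, 11.81, 10.81, 10.61
The 2 values of 13.41 occupy positions 2–3 → average rank (2+3)/2 = 2.5.
Ranks ≤ 2: {1} → 1 value.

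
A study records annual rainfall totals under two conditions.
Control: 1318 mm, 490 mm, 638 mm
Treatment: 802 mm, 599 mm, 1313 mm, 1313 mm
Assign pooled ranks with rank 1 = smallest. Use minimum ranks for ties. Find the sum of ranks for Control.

Sorted (ascending): 490, 599, 638, 802, 1313, 1313, 1318
The 2 values of 1313 occupy positions 5–6 → each gets rank 5.
Control values → pooled ranks: 1318→7, 490→1, 638→3
Rank sum = 7 + 1 + 3 = 11

11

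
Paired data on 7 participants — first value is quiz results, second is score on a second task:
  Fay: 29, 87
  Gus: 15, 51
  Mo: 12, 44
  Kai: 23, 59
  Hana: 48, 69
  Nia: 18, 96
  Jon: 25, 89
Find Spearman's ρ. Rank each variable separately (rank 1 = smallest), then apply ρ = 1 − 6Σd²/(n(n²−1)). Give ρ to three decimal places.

Ranks of variable 1: 6, 2, 1, 4, 7, 3, 5
Ranks of variable 2: 5, 2, 1, 3, 4, 7, 6
d = r₁ − r₂: 1, 0, 0, 1, 3, -4, -1
d²: 1, 0, 0, 1, 9, 16, 1; Σd² = 28
ρ = 1 − 6·28/(7·48) = 1 − 168/336 = 0.500

0.500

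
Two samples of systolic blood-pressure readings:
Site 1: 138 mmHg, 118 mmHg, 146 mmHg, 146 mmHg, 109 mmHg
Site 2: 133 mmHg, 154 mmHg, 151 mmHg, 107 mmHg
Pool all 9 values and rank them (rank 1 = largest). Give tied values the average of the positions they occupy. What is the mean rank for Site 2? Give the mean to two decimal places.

4.50

Sorted (descending): 154, 151, 146, 146, 138, 133, 118, 109, 107
The 2 values of 146 occupy positions 3–4 → average rank (3+4)/2 = 3.5.
Site 2 values → pooled ranks: 133→6, 154→1, 151→2, 107→9
Mean rank = (6 + 1 + 2 + 9) / 4 = 4.50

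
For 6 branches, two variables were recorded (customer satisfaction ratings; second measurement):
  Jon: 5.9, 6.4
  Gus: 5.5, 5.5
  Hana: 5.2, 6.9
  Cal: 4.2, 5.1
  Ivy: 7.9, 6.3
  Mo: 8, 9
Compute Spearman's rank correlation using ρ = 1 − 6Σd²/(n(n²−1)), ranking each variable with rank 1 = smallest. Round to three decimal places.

0.600

Ranks of variable 1: 4, 3, 2, 1, 5, 6
Ranks of variable 2: 4, 2, 5, 1, 3, 6
d = r₁ − r₂: 0, 1, -3, 0, 2, 0
d²: 0, 1, 9, 0, 4, 0; Σd² = 14
ρ = 1 − 6·14/(6·35) = 1 − 84/210 = 0.600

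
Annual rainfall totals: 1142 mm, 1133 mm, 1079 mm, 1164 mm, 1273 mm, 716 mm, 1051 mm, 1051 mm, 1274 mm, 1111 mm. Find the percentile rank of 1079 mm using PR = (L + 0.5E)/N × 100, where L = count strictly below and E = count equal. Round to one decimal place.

35.0

N = 10.
Strictly below 1079: 3. Equal to 1079: 1.
PR = (3 + 0.5·1)/10 × 100 = 35.0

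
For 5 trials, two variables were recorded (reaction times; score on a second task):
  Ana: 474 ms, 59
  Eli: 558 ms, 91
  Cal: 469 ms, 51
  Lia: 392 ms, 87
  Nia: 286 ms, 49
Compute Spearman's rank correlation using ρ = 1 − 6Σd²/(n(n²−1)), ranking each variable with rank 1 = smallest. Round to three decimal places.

Ranks of variable 1: 4, 5, 3, 2, 1
Ranks of variable 2: 3, 5, 2, 4, 1
d = r₁ − r₂: 1, 0, 1, -2, 0
d²: 1, 0, 1, 4, 0; Σd² = 6
ρ = 1 − 6·6/(5·24) = 1 − 36/120 = 0.700

0.700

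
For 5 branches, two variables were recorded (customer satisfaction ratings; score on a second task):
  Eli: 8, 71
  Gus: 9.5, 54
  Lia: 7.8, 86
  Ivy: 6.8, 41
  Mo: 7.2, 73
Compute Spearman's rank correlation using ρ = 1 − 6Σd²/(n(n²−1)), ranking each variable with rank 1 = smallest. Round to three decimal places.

0.100

Ranks of variable 1: 4, 5, 3, 1, 2
Ranks of variable 2: 3, 2, 5, 1, 4
d = r₁ − r₂: 1, 3, -2, 0, -2
d²: 1, 9, 4, 0, 4; Σd² = 18
ρ = 1 − 6·18/(5·24) = 1 − 108/120 = 0.100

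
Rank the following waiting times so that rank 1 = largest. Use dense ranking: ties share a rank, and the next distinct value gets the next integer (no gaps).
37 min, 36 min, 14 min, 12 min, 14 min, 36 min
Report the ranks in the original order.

1, 2, 3, 4, 3, 2

Sorted (descending): 37, 36, 36, 14, 14, 12
The 2 values of 36 share dense rank 2.
The 2 values of 14 share dense rank 3.
Remaining distinct values take the next consecutive integers.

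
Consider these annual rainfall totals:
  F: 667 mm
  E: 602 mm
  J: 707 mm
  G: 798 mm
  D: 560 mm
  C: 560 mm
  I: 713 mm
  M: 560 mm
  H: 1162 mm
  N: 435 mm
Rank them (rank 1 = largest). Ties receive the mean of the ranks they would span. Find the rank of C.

8

Sorted (descending): 1162, 798, 713, 707, 667, 602, 560, 560, 560, 435
The 3 values of 560 occupy positions 7–9 → average rank 8.
C has value 560 mm → rank 8.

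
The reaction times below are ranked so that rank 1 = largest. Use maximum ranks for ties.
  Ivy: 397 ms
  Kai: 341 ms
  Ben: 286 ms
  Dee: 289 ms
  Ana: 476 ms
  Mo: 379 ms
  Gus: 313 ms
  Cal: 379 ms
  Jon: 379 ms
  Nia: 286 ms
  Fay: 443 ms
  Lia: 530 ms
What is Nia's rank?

12

Sorted (descending): 530, 476, 443, 397, 379, 379, 379, 341, 313, 289, 286, 286
The 3 values of 379 occupy positions 5–7 → each gets rank 7.
The 2 values of 286 occupy positions 11–12 → each gets rank 12.
Nia has value 286 ms → rank 12.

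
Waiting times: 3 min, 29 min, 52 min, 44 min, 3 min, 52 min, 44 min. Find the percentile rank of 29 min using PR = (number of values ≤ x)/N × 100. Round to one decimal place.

N = 7.
Strictly below 29: 2. Equal to 29: 1.
PR = 3/7 × 100 = 42.9

42.9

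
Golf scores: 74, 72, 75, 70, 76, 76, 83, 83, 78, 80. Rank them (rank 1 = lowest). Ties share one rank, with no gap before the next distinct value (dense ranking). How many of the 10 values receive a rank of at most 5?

6

Sorted (ascending): 70, 72, 74, 75, 76, 76, 78, 80, 83, 83
The 2 values of 76 share dense rank 5.
The 2 values of 83 share dense rank 8.
Remaining distinct values take the next consecutive integers.
Ranks ≤ 5: {1, 2, 3, 4, 5, 5} → 6 values.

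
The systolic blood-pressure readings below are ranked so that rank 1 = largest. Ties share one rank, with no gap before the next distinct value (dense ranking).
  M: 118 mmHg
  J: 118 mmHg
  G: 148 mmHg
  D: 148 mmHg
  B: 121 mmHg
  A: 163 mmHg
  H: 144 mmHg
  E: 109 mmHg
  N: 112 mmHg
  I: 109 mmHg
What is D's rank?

2

Sorted (descending): 163, 148, 148, 144, 121, 118, 118, 112, 109, 109
The 2 values of 148 share dense rank 2.
The 2 values of 118 share dense rank 5.
The 2 values of 109 share dense rank 7.
Remaining distinct values take the next consecutive integers.
D has value 148 mmHg → rank 2.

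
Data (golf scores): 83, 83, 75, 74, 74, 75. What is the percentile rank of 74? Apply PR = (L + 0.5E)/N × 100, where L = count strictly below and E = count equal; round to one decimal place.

16.7

N = 6.
Strictly below 74: 0. Equal to 74: 2.
PR = (0 + 0.5·2)/6 × 100 = 16.7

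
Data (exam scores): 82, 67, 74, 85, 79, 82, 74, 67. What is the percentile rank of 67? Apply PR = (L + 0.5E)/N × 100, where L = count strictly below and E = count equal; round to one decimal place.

12.5

N = 8.
Strictly below 67: 0. Equal to 67: 2.
PR = (0 + 0.5·2)/8 × 100 = 12.5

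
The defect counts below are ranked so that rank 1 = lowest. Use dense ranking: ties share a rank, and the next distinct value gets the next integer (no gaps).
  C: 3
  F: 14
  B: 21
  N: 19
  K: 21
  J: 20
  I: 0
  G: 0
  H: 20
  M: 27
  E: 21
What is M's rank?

7

Sorted (ascending): 0, 0, 3, 14, 19, 20, 20, 21, 21, 21, 27
The 2 values of 0 share dense rank 1.
The 2 values of 20 share dense rank 5.
The 3 values of 21 share dense rank 6.
Remaining distinct values take the next consecutive integers.
M has value 27 → rank 7.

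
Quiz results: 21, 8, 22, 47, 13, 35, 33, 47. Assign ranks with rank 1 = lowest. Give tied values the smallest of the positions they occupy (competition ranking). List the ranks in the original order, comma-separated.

Sorted (ascending): 8, 13, 21, 22, 33, 35, 47, 47
The 2 values of 47 occupy positions 7–8 → each gets rank 7.

3, 1, 4, 7, 2, 6, 5, 7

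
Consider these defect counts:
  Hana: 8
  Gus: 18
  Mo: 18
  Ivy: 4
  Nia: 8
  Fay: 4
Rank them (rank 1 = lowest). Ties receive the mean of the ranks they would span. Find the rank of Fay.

1.5

Sorted (ascending): 4, 4, 8, 8, 18, 18
The 2 values of 4 occupy positions 1–2 → average rank (1+2)/2 = 1.5.
The 2 values of 8 occupy positions 3–4 → average rank (3+4)/2 = 3.5.
The 2 values of 18 occupy positions 5–6 → average rank (5+6)/2 = 5.5.
Fay has value 4 → rank 1.5.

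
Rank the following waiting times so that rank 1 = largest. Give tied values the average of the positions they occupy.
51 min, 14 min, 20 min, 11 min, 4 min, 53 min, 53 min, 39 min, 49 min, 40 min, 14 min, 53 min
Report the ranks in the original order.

4, 9.5, 8, 11, 12, 2, 2, 7, 5, 6, 9.5, 2

Sorted (descending): 53, 53, 53, 51, 49, 40, 39, 20, 14, 14, 11, 4
The 3 values of 53 occupy positions 1–3 → average rank 2.
The 2 values of 14 occupy positions 9–10 → average rank (9+10)/2 = 9.5.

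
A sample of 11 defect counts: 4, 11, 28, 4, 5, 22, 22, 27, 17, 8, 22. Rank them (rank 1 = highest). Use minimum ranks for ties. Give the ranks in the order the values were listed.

Sorted (descending): 28, 27, 22, 22, 22, 17, 11, 8, 5, 4, 4
The 3 values of 22 occupy positions 3–5 → each gets rank 3.
The 2 values of 4 occupy positions 10–11 → each gets rank 10.

10, 7, 1, 10, 9, 3, 3, 2, 6, 8, 3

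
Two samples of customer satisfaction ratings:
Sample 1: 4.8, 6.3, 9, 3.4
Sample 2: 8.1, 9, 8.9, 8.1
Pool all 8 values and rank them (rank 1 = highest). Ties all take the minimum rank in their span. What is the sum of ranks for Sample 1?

Sorted (descending): 9, 9, 8.9, 8.1, 8.1, 6.3, 4.8, 3.4
The 2 values of 9 occupy positions 1–2 → each gets rank 1.
The 2 values of 8.1 occupy positions 4–5 → each gets rank 4.
Sample 1 values → pooled ranks: 4.8→7, 6.3→6, 9→1, 3.4→8
Rank sum = 7 + 6 + 1 + 8 = 22

22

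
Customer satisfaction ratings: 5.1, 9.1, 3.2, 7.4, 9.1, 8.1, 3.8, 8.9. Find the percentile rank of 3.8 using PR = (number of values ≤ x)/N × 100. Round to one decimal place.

25.0

N = 8.
Strictly below 3.8: 1. Equal to 3.8: 1.
PR = 2/8 × 100 = 25.0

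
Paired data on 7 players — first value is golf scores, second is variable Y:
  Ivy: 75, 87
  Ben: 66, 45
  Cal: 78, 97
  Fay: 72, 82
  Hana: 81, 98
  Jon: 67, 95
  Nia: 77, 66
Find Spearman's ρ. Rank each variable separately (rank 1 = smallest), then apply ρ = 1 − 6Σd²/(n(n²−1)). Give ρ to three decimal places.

0.679

Ranks of variable 1: 4, 1, 6, 3, 7, 2, 5
Ranks of variable 2: 4, 1, 6, 3, 7, 5, 2
d = r₁ − r₂: 0, 0, 0, 0, 0, -3, 3
d²: 0, 0, 0, 0, 0, 9, 9; Σd² = 18
ρ = 1 − 6·18/(7·48) = 1 − 108/336 = 0.679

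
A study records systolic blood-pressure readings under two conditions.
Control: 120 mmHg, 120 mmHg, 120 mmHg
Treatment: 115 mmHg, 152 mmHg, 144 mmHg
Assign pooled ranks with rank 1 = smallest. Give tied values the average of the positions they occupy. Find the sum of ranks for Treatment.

12

Sorted (ascending): 115, 120, 120, 120, 144, 152
The 3 values of 120 occupy positions 2–4 → average rank 3.
Treatment values → pooled ranks: 115→1, 152→6, 144→5
Rank sum = 1 + 6 + 5 = 12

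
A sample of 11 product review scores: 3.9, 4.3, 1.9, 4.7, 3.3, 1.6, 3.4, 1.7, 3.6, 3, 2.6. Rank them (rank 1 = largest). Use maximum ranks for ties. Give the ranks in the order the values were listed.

Sorted (descending): 4.7, 4.3, 3.9, 3.6, 3.4, 3.3, 3, 2.6, 1.9, 1.7, 1.6
No ties — each value takes its position as its rank.

3, 2, 9, 1, 6, 11, 5, 10, 4, 7, 8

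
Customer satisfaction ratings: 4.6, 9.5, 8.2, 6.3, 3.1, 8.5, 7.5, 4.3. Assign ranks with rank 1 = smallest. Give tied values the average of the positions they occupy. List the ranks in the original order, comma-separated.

Sorted (ascending): 3.1, 4.3, 4.6, 6.3, 7.5, 8.2, 8.5, 9.5
No ties — each value takes its position as its rank.

3, 8, 6, 4, 1, 7, 5, 2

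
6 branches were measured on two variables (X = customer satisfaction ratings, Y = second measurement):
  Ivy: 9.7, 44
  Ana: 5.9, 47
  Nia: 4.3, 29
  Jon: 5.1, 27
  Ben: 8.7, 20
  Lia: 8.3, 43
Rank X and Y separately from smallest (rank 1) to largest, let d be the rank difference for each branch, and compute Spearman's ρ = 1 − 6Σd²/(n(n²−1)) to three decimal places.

Ranks of variable 1: 6, 3, 1, 2, 5, 4
Ranks of variable 2: 5, 6, 3, 2, 1, 4
d = r₁ − r₂: 1, -3, -2, 0, 4, 0
d²: 1, 9, 4, 0, 16, 0; Σd² = 30
ρ = 1 − 6·30/(6·35) = 1 − 180/210 = 0.143

0.143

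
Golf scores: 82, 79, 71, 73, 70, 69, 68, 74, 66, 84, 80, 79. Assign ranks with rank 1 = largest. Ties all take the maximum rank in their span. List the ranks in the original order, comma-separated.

Sorted (descending): 84, 82, 80, 79, 79, 74, 73, 71, 70, 69, 68, 66
The 2 values of 79 occupy positions 4–5 → each gets rank 5.

2, 5, 8, 7, 9, 10, 11, 6, 12, 1, 3, 5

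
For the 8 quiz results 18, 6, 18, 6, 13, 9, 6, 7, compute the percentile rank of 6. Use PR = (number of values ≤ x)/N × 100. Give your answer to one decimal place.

37.5

N = 8.
Strictly below 6: 0. Equal to 6: 3.
PR = 3/8 × 100 = 37.5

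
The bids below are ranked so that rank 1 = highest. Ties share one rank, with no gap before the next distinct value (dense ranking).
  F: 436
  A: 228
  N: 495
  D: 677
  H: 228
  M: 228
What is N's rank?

2

Sorted (descending): 677, 495, 436, 228, 228, 228
The 3 values of 228 share dense rank 4.
Remaining distinct values take the next consecutive integers.
N has value 495 → rank 2.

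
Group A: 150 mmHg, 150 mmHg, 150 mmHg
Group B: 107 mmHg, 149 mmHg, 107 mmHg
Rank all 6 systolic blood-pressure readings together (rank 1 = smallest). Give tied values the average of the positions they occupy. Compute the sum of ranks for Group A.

Sorted (ascending): 107, 107, 149, 150, 150, 150
The 2 values of 107 occupy positions 1–2 → average rank (1+2)/2 = 1.5.
The 3 values of 150 occupy positions 4–6 → average rank 5.
Group A values → pooled ranks: 150→5, 150→5, 150→5
Rank sum = 5 + 5 + 5 = 15

15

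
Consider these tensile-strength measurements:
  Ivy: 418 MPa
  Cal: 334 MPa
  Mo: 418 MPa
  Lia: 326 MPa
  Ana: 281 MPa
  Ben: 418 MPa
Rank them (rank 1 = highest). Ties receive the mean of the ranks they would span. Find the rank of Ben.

2

Sorted (descending): 418, 418, 418, 334, 326, 281
The 3 values of 418 occupy positions 1–3 → average rank 2.
Ben has value 418 MPa → rank 2.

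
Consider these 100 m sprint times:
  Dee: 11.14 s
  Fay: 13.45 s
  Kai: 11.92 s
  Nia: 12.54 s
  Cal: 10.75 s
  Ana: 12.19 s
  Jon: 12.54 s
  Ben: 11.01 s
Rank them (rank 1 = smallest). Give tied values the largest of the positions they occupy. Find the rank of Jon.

Sorted (ascending): 10.75, 11.01, 11.14, 11.92, 12.19, 12.54, 12.54, 13.45
The 2 values of 12.54 occupy positions 6–7 → each gets rank 7.
Jon has value 12.54 s → rank 7.

7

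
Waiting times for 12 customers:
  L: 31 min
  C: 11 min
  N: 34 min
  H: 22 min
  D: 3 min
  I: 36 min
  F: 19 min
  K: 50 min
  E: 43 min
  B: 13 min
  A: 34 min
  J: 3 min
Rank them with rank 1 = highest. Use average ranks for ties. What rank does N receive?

Sorted (descending): 50, 43, 36, 34, 34, 31, 22, 19, 13, 11, 3, 3
The 2 values of 34 occupy positions 4–5 → average rank (4+5)/2 = 4.5.
The 2 values of 3 occupy positions 11–12 → average rank (11+12)/2 = 11.5.
N has value 34 min → rank 4.5.

4.5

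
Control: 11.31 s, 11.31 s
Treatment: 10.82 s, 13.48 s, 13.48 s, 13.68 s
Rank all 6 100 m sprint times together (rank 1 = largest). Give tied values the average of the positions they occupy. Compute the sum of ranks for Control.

Sorted (descending): 13.68, 13.48, 13.48, 11.31, 11.31, 10.82
The 2 values of 13.48 occupy positions 2–3 → average rank (2+3)/2 = 2.5.
The 2 values of 11.31 occupy positions 4–5 → average rank (4+5)/2 = 4.5.
Control values → pooled ranks: 11.31→4.5, 11.31→4.5
Rank sum = 4.5 + 4.5 = 9

9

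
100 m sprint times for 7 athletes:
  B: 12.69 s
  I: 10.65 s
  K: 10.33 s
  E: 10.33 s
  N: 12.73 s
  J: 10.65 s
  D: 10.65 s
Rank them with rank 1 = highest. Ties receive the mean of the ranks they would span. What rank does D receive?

4

Sorted (descending): 12.73, 12.69, 10.65, 10.65, 10.65, 10.33, 10.33
The 3 values of 10.65 occupy positions 3–5 → average rank 4.
The 2 values of 10.33 occupy positions 6–7 → average rank (6+7)/2 = 6.5.
D has value 10.65 s → rank 4.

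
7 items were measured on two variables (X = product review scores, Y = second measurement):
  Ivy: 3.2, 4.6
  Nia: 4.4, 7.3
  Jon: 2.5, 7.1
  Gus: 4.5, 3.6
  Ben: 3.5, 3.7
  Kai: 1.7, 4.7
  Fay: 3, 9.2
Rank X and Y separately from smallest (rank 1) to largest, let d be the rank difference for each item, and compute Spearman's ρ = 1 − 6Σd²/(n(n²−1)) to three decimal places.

-0.429

Ranks of variable 1: 4, 6, 2, 7, 5, 1, 3
Ranks of variable 2: 3, 6, 5, 1, 2, 4, 7
d = r₁ − r₂: 1, 0, -3, 6, 3, -3, -4
d²: 1, 0, 9, 36, 9, 9, 16; Σd² = 80
ρ = 1 − 6·80/(7·48) = 1 − 480/336 = -0.429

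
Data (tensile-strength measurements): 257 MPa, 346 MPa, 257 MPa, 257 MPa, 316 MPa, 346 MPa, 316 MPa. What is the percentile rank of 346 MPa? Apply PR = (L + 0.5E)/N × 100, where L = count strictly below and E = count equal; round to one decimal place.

85.7

N = 7.
Strictly below 346: 5. Equal to 346: 2.
PR = (5 + 0.5·2)/7 × 100 = 85.7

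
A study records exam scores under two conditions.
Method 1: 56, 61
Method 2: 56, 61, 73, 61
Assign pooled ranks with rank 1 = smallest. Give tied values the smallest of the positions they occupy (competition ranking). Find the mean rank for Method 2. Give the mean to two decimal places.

3.25

Sorted (ascending): 56, 56, 61, 61, 61, 73
The 2 values of 56 occupy positions 1–2 → each gets rank 1.
The 3 values of 61 occupy positions 3–5 → each gets rank 3.
Method 2 values → pooled ranks: 56→1, 61→3, 73→6, 61→3
Mean rank = (1 + 3 + 6 + 3) / 4 = 3.25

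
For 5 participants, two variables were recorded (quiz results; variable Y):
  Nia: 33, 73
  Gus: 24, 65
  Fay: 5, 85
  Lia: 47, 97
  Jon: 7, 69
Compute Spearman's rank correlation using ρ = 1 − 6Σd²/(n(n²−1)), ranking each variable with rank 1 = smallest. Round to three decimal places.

Ranks of variable 1: 4, 3, 1, 5, 2
Ranks of variable 2: 3, 1, 4, 5, 2
d = r₁ − r₂: 1, 2, -3, 0, 0
d²: 1, 4, 9, 0, 0; Σd² = 14
ρ = 1 − 6·14/(5·24) = 1 − 84/120 = 0.300

0.300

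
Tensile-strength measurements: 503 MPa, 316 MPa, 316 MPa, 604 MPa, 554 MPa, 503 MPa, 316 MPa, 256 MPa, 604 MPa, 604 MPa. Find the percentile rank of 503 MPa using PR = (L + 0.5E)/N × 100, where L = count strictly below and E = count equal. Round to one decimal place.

N = 10.
Strictly below 503: 4. Equal to 503: 2.
PR = (4 + 0.5·2)/10 × 100 = 50.0

50.0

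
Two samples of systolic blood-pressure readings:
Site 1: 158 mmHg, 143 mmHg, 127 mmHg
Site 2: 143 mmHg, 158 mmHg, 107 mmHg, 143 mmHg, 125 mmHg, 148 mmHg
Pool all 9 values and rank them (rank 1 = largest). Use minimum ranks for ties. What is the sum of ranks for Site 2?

29

Sorted (descending): 158, 158, 148, 143, 143, 143, 127, 125, 107
The 2 values of 158 occupy positions 1–2 → each gets rank 1.
The 3 values of 143 occupy positions 4–6 → each gets rank 4.
Site 2 values → pooled ranks: 143→4, 158→1, 107→9, 143→4, 125→8, 148→3
Rank sum = 4 + 1 + 9 + 4 + 8 + 3 = 29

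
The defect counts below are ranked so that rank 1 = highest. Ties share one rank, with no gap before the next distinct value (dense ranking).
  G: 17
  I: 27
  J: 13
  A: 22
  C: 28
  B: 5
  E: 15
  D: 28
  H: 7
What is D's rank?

Sorted (descending): 28, 28, 27, 22, 17, 15, 13, 7, 5
The 2 values of 28 share dense rank 1.
Remaining distinct values take the next consecutive integers.
D has value 28 → rank 1.

1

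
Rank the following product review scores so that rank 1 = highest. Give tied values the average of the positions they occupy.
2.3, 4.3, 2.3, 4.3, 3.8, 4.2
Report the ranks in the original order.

5.5, 1.5, 5.5, 1.5, 4, 3

Sorted (descending): 4.3, 4.3, 4.2, 3.8, 2.3, 2.3
The 2 values of 4.3 occupy positions 1–2 → average rank (1+2)/2 = 1.5.
The 2 values of 2.3 occupy positions 5–6 → average rank (5+6)/2 = 5.5.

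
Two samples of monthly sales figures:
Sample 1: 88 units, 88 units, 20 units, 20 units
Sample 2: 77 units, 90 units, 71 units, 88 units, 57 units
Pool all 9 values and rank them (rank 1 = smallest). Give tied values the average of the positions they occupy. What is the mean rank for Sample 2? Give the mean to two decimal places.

Sorted (ascending): 20, 20, 57, 71, 77, 88, 88, 88, 90
The 2 values of 20 occupy positions 1–2 → average rank (1+2)/2 = 1.5.
The 3 values of 88 occupy positions 6–8 → average rank 7.
Sample 2 values → pooled ranks: 77→5, 90→9, 71→4, 88→7, 57→3
Mean rank = (5 + 9 + 4 + 7 + 3) / 5 = 5.60

5.60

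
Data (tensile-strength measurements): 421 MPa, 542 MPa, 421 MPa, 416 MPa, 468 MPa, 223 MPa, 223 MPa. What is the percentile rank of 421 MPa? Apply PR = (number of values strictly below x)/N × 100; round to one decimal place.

42.9

N = 7.
Strictly below 421: 3. Equal to 421: 2.
PR = 3/7 × 100 = 42.9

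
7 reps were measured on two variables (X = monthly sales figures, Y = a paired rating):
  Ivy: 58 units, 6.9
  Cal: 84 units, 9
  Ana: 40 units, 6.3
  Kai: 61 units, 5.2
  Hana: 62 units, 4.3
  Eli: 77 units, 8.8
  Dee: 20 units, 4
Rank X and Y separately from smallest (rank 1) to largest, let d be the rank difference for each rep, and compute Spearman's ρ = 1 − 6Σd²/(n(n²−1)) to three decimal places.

0.679

Ranks of variable 1: 3, 7, 2, 4, 5, 6, 1
Ranks of variable 2: 5, 7, 4, 3, 2, 6, 1
d = r₁ − r₂: -2, 0, -2, 1, 3, 0, 0
d²: 4, 0, 4, 1, 9, 0, 0; Σd² = 18
ρ = 1 − 6·18/(7·48) = 1 − 108/336 = 0.679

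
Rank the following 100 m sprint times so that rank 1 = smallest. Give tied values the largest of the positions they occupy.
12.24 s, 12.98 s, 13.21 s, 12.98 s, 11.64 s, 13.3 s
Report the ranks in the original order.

Sorted (ascending): 11.64, 12.24, 12.98, 12.98, 13.21, 13.3
The 2 values of 12.98 occupy positions 3–4 → each gets rank 4.

2, 4, 5, 4, 1, 6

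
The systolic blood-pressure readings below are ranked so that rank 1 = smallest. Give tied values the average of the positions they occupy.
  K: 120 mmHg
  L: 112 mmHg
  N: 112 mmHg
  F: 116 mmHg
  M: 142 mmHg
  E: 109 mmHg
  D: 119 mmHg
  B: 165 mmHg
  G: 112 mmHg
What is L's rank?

Sorted (ascending): 109, 112, 112, 112, 116, 119, 120, 142, 165
The 3 values of 112 occupy positions 2–4 → average rank 3.
L has value 112 mmHg → rank 3.

3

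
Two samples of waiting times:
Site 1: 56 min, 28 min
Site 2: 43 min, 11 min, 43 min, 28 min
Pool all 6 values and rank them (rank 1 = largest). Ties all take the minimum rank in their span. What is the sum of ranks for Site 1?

5

Sorted (descending): 56, 43, 43, 28, 28, 11
The 2 values of 43 occupy positions 2–3 → each gets rank 2.
The 2 values of 28 occupy positions 4–5 → each gets rank 4.
Site 1 values → pooled ranks: 56→1, 28→4
Rank sum = 1 + 4 = 5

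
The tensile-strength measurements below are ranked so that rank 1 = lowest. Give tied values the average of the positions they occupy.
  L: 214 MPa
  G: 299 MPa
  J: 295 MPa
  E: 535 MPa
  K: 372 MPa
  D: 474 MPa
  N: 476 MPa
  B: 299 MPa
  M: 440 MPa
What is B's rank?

3.5

Sorted (ascending): 214, 295, 299, 299, 372, 440, 474, 476, 535
The 2 values of 299 occupy positions 3–4 → average rank (3+4)/2 = 3.5.
B has value 299 MPa → rank 3.5.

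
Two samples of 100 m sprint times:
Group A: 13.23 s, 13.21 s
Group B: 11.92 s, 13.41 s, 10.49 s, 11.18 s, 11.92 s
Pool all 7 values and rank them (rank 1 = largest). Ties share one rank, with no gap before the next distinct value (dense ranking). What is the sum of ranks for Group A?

Sorted (descending): 13.41, 13.23, 13.21, 11.92, 11.92, 11.18, 10.49
The 2 values of 11.92 share dense rank 4.
Remaining distinct values take the next consecutive integers.
Group A values → pooled ranks: 13.23→2, 13.21→3
Rank sum = 2 + 3 = 5

5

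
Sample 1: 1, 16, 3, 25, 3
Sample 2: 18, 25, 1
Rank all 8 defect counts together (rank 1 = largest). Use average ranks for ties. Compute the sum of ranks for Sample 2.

12

Sorted (descending): 25, 25, 18, 16, 3, 3, 1, 1
The 2 values of 25 occupy positions 1–2 → average rank (1+2)/2 = 1.5.
The 2 values of 3 occupy positions 5–6 → average rank (5+6)/2 = 5.5.
The 2 values of 1 occupy positions 7–8 → average rank (7+8)/2 = 7.5.
Sample 2 values → pooled ranks: 18→3, 25→1.5, 1→7.5
Rank sum = 3 + 1.5 + 7.5 = 12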